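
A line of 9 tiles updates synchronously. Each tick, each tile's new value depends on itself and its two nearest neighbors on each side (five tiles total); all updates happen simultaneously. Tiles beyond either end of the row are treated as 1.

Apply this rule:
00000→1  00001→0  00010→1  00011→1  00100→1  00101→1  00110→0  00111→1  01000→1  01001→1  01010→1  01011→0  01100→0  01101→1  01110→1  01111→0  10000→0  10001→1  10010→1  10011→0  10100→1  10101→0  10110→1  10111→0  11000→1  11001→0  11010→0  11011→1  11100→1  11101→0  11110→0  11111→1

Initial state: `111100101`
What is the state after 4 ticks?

tick 1: 110101100
tick 2: 000001000
tick 3: 101011111
tick 4: 000000111

000000111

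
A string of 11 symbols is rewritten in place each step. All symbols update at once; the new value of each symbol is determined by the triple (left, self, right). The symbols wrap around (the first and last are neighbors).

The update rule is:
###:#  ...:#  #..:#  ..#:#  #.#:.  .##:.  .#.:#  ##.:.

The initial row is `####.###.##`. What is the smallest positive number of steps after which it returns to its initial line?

###...#...#
##.#######.
....#####..
####.###.##

4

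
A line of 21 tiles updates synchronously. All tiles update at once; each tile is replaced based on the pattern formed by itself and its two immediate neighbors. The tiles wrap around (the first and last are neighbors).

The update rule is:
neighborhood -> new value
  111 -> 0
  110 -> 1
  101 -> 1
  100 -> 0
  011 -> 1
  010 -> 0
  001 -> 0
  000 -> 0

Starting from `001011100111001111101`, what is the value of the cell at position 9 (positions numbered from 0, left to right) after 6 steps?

000110100101001000110
000111000010000000110
000101000000000000110
000010000000000000110
000000000000000000110
000000000000000000110
position 9 holds 0

0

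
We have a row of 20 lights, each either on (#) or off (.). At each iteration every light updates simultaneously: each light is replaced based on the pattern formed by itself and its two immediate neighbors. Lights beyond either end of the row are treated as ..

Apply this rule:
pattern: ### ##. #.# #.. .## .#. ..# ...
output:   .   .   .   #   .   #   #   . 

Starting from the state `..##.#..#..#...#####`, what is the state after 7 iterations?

iteration 1: .#...########.#.....
iteration 2: ###.#.........##....
iteration 3: ....##.......#..#...
iteration 4: ...#..#.....######..
iteration 5: ..######...#......#.
iteration 6: .#......#.###....###
iteration 7: ###....##....#..#...

###....##....#..#...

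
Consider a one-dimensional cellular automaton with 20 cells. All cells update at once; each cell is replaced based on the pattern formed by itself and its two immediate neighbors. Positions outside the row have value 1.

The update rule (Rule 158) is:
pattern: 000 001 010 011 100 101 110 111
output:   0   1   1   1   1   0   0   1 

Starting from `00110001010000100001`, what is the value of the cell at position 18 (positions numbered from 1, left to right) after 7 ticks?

tick 1: 11101011011001110011
tick 2: 11001010010111101111
tick 3: 10111011110111001111
tick 4: 00110011100110111111
tick 5: 11101111011100111111
tick 6: 11001110011011111111
tick 7: 10111101110011111111
position 18 holds 1

1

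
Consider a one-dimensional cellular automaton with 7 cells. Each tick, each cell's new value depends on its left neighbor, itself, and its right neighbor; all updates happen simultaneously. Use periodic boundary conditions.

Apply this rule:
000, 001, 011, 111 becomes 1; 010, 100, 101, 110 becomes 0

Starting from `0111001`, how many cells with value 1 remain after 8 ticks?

3

0110010
1100100
1001001
0010011
0100110
1001100
0011001
0110010
count of 1: 3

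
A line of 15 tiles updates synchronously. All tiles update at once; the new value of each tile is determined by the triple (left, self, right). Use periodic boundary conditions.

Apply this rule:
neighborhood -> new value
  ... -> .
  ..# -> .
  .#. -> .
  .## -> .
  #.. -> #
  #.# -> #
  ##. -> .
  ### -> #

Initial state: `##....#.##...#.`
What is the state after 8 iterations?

..#....#..#...#
#..#....#..#...
.#..#....#..#..
..#..#....#..#.
...#..#....#..#
#...#..#....#..
.#...#..#....#.
..#...#..#....#

..#...#..#....#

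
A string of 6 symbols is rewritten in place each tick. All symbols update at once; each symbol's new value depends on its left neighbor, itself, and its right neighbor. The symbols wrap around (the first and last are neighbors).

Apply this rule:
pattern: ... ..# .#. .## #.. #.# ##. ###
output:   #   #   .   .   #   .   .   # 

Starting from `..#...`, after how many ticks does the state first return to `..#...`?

4

##.###
#...##
.###.#
..#...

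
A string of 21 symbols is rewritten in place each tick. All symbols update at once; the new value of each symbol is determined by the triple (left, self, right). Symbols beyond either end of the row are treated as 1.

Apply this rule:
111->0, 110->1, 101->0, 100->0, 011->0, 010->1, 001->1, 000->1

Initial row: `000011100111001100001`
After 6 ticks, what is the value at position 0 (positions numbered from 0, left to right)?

0

tick 1: 011100101001010101110
tick 2: 000101101011010100010
tick 3: 011100101001010101110  (repeats tick 1; period 2)
tick 6: 000101101011010100010
position 0 holds 0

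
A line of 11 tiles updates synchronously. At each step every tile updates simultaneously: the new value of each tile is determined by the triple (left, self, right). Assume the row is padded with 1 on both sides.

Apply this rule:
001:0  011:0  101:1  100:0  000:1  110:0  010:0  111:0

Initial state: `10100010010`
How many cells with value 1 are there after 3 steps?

3

step 1: 01001000001
step 2: 10000011100
step 3: 00111000000
count of 1: 3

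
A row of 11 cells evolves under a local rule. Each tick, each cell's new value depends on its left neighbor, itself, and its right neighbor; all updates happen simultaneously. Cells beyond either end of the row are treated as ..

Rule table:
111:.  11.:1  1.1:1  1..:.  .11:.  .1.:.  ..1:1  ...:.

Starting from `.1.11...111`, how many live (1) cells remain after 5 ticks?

3

tick 1: 1.1.1..1..1
tick 2: .1.1..1..1.
tick 3: 1.1..1..1..
tick 4: .1..1..1...
tick 5: 1..1..1....
count of 1: 3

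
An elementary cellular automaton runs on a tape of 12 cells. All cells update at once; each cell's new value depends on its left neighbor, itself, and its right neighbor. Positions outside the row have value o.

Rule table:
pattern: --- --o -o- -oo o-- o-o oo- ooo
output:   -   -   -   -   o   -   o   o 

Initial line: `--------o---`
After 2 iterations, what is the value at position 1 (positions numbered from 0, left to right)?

o

iteration 1: o--------o--
iteration 2: oo--------o-
position 1 holds o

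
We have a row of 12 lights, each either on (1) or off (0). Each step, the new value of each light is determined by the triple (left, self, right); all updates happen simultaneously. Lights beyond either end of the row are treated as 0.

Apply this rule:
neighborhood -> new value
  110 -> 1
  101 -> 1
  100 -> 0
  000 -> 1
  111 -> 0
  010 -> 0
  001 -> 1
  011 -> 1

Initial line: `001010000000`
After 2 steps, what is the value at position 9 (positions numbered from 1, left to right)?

0

step 1: 110100111111
step 2: 111001100001
position 9 holds 0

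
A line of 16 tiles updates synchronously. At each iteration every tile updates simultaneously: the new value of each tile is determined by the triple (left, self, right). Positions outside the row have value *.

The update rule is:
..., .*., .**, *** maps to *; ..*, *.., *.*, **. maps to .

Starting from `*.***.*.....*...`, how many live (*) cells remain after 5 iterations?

7

..**..*.***.*.*.
..*...*.**..*.*.
..*.*.*.*...*.*.
..*.*.*.*.*.*.*.
..*.*.*.*.*.*.*.
count of *: 7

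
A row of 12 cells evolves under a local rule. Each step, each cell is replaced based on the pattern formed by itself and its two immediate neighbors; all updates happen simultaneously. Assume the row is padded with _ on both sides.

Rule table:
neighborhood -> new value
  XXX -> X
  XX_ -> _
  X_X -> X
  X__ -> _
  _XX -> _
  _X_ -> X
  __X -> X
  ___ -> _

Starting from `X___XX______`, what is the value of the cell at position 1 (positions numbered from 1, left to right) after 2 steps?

X

X__X________
X_XX________
position 1 holds X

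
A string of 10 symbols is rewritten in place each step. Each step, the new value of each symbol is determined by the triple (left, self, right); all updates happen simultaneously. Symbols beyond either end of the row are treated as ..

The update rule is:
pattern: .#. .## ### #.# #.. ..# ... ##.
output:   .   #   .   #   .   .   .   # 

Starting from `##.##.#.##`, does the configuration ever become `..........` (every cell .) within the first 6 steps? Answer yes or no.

step 1: ######.###
step 2: #....###.#
step 3: .....#.##.
step 4: ......###.
step 5: ......#.#.
step 6: .......#..
step 6 is .......#.., still not uniform .

no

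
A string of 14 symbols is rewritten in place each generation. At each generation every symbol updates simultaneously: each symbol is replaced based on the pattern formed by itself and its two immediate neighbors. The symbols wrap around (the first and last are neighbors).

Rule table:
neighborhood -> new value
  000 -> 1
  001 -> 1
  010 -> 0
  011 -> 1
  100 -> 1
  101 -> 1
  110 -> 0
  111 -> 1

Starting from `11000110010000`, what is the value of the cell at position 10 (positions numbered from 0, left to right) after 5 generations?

1

10111101101111
01111011011111
11110110111110
11101101111101
11011011111011
position 10 holds 1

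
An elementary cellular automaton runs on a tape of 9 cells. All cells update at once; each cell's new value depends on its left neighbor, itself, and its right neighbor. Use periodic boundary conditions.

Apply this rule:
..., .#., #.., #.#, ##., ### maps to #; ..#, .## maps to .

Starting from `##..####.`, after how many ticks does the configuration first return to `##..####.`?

tick 1: .##..####
tick 2: #.##..###
tick 3: ##.##..##
tick 4: ###.##..#
tick 5: ####.##..
tick 6: .####.##.
tick 7: ..####.##
tick 8: #..####.#
tick 9: ##..####.

9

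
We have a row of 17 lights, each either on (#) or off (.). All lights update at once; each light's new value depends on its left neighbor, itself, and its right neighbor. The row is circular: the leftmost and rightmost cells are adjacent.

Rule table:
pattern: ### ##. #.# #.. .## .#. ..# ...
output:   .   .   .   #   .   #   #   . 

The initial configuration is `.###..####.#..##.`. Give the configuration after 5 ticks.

#...##.....###..#
.#.#..#...#...##.
##.#####.###.#..#
.............###.
............#...#

............#...#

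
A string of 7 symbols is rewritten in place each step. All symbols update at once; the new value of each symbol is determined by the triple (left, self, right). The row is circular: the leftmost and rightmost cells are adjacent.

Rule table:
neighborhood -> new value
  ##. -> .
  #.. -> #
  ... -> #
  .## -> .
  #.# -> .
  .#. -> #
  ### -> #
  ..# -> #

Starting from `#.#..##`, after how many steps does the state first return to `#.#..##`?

7

..###.#
##.#..#
#..###.
###.#..
.#..###
.###.#.
#.#..##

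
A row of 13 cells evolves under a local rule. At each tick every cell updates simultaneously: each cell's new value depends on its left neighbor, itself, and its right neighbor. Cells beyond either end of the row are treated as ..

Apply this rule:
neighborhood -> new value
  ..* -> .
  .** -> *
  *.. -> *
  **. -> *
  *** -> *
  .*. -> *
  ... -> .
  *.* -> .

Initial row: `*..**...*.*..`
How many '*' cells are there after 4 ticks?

**.***..*.**.
**.****.*.***
**.****.*.***  (fixed point — unchanged through tick 4)
count of *: 10

10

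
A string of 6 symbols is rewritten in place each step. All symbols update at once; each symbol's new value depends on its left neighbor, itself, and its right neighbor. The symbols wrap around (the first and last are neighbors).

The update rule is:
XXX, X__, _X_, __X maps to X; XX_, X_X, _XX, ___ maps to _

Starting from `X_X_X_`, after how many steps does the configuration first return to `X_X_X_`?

X_X_X_

1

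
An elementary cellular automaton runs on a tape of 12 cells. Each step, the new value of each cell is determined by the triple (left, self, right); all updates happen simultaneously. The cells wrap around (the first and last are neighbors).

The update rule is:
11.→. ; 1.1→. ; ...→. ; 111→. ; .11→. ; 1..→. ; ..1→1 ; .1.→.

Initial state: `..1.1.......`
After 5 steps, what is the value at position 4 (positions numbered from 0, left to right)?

.1..........
1...........
...........1
..........1.
.........1..
position 4 holds .

.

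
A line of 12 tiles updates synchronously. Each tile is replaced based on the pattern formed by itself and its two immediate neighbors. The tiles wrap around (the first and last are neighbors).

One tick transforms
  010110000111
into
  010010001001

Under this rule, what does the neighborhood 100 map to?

At position 5 the neighborhood is 100; the next row has 0 there.

0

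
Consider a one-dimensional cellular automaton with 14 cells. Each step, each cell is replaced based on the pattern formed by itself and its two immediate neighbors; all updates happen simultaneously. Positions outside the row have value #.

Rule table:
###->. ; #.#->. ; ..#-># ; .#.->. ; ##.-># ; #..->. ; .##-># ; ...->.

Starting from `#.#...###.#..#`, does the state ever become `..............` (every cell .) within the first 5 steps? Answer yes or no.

#....##.#...##
#...###....##.
#..##.#...###.
#.###....##.#.
#.#.#...###...
step 5 is #.#.#...###..., still not uniform .

no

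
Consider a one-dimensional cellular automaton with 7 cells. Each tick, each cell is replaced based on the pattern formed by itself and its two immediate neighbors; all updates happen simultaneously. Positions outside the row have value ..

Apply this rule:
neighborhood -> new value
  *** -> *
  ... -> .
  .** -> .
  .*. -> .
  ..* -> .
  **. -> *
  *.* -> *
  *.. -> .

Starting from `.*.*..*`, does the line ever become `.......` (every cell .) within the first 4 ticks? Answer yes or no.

yes

tick 1: ..*....
tick 2: .......
all cells are . at tick 2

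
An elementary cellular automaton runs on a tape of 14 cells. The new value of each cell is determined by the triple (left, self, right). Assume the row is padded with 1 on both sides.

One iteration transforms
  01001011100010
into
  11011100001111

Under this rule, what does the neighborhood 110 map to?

At position 8 the neighborhood is 110; the next row has 0 there.

0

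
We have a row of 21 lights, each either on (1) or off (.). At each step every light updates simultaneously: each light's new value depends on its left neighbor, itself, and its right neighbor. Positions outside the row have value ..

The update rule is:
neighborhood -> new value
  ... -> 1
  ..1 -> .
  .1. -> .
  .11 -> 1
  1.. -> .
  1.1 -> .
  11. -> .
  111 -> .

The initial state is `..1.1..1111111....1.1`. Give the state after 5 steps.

111.1..111.1......1..

1......1.......11....
..1111...11111.1..111
1.1....1.1........1..
....11.....111111...1
111.1..111.1......1..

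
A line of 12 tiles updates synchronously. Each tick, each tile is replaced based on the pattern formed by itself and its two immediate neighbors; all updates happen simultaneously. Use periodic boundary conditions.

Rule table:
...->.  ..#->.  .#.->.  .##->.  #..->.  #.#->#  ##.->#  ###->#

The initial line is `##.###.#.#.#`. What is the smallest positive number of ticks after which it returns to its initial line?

###.###.#.#.
.###.###.#.#
#.###.###.#.
.#.###.###.#
#.#.###.###.
.#.#.###.###
#.#.#.###.##
##.#.#.###.#
###.#.#.###.
.###.#.#.###
#.###.#.#.##
##.###.#.#.#

12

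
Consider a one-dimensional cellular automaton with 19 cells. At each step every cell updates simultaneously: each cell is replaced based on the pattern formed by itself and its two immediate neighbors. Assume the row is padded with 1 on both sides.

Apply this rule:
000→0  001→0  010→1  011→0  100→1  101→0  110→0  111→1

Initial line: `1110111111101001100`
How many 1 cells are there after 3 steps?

8

1100011111001100010
1010001110100010010
0011000100110011010
count of 1: 8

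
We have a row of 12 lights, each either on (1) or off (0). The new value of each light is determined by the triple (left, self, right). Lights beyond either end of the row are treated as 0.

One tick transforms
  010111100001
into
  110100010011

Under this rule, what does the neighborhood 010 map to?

1

At position 1 the neighborhood is 010; the next row has 1 there.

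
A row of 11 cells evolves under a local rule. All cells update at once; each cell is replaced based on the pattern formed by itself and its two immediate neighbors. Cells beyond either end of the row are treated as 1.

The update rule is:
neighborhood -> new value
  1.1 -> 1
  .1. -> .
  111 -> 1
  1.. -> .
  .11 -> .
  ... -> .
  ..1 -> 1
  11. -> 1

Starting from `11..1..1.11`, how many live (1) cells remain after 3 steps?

11.1..1.1.1
111..1.1.1.
111.1.1.1.1
count of 1: 7

7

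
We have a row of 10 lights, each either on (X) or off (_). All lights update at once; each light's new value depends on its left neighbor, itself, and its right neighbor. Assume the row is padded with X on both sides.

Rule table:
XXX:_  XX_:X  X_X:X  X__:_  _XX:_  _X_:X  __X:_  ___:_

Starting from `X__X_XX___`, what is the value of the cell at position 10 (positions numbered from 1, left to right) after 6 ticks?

_

tick 1: X__XX_X___
tick 2: X___XXX___
tick 3: X_____X___
tick 4: X_____X___  (fixed point — unchanged through tick 6)
position 10 holds _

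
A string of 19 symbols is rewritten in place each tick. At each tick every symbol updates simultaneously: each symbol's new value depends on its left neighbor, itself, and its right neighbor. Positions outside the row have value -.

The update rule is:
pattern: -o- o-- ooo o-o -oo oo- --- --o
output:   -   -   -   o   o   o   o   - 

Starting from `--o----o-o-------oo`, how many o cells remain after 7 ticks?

tick 1: o---oo--o--ooooo-oo
tick 2: --o-oo-----o---oooo
tick 3: o--ooo-ooo---o-o--o
tick 4: ---o-ooo-o-o--o----
tick 5: oo--oo-oo-o-----ooo
tick 6: oo--oooooo--ooo-o-o
tick 7: oo--o----o--o-oo-o-
count of o: 8

8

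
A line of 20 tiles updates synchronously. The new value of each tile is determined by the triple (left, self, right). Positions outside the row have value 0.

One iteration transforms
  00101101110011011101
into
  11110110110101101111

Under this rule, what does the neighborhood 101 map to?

At position 3 the neighborhood is 101; the next row has 1 there.

1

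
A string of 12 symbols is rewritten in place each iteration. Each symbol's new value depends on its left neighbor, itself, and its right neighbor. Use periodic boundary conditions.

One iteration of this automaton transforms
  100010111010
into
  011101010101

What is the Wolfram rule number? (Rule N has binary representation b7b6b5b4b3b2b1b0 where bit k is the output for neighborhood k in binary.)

position 7: 111 → 1  (bit 7 = 1)
position 8: 110 → 0  (bit 6 = 0)
position 5: 101 → 1  (bit 5 = 1)
position 1: 100 → 1  (bit 4 = 1)
position 6: 011 → 0  (bit 3 = 0)
position 0: 010 → 0  (bit 2 = 0)
position 3: 001 → 1  (bit 1 = 1)
position 2: 000 → 1  (bit 0 = 1)
bits b7..b0 = 10110011 = 179

179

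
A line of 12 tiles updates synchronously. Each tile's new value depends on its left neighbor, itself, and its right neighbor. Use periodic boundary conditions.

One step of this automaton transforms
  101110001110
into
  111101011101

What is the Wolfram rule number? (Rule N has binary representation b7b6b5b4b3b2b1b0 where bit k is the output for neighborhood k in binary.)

position 3: 111 → 1  (bit 7 = 1)
position 4: 110 → 0  (bit 6 = 0)
position 1: 101 → 1  (bit 5 = 1)
position 5: 100 → 1  (bit 4 = 1)
position 2: 011 → 1  (bit 3 = 1)
position 0: 010 → 1  (bit 2 = 1)
position 7: 001 → 1  (bit 1 = 1)
position 6: 000 → 0  (bit 0 = 0)
bits b7..b0 = 10111110 = 190

190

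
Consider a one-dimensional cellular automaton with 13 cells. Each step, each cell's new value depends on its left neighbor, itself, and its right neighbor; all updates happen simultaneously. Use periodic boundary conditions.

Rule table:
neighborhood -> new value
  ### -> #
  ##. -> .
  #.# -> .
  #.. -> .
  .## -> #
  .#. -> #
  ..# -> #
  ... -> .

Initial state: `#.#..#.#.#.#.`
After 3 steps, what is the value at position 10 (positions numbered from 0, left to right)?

#.#.##.#.#.#.
#.#.#..#.#.#.
#.#.#.##.#.#.
position 10 holds .

.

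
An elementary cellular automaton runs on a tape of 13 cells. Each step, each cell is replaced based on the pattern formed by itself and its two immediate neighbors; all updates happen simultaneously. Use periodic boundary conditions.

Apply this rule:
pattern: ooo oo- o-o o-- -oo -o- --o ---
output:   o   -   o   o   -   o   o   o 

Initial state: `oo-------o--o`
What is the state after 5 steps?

ooo-o-oo-o-oo

step 1: o-oooooooooo-
step 2: oo-oooooooo-o
step 3: o-o-oooooo-o-
step 4: oooo-oooo-ooo
step 5: ooo-o-oo-o-oo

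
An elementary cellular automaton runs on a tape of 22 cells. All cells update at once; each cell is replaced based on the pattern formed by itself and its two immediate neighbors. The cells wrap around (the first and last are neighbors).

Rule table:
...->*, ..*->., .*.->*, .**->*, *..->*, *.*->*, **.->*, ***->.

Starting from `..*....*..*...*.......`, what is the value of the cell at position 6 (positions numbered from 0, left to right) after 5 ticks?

.

*.****.**.***.********
***..******.***.......
*.**.*....***.*******.
*********.*.***.....**
........*****.*****.*.
position 6 holds .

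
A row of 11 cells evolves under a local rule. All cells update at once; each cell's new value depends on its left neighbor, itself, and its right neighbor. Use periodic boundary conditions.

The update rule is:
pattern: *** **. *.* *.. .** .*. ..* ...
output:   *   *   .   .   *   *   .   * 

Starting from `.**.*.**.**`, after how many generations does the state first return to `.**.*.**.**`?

1

.**.*.**.**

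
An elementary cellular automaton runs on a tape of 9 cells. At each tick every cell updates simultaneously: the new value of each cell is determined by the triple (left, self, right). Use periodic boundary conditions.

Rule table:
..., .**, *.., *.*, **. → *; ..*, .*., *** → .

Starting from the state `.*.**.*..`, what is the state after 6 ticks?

..****.**
*.*..****
**.*.*...
***.*.**.
*.**.****
******...

******...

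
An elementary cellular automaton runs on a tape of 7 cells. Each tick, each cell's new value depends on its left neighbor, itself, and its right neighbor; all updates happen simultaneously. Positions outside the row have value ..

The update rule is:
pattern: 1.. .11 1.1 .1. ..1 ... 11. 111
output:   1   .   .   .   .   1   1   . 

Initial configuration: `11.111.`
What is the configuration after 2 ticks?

..11..1

.1...11
..11..1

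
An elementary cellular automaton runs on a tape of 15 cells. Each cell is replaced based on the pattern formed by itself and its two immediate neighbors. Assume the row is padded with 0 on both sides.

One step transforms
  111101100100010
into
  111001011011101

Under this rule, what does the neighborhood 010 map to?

0

At position 9 the neighborhood is 010; the next row has 0 there.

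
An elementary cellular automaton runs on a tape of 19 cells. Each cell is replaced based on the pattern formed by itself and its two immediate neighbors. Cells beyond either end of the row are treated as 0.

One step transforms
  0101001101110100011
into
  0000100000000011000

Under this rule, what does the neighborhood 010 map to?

0

At position 1 the neighborhood is 010; the next row has 0 there.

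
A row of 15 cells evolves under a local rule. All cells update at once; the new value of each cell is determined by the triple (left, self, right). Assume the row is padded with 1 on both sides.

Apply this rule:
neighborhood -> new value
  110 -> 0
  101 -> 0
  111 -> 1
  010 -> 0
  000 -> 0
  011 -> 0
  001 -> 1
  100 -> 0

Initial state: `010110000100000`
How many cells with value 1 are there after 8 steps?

step 1: 000000001000001
step 2: 000000010000010
step 3: 000000100000100
step 4: 000001000001001
step 5: 000010000010010
step 6: 000100000100100
step 7: 001000001001001
step 8: 010000010010010
count of 1: 4

4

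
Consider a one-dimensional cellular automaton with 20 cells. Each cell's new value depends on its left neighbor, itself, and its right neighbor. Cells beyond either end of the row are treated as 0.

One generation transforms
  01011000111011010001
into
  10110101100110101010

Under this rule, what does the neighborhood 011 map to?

1

At position 3 the neighborhood is 011; the next row has 1 there.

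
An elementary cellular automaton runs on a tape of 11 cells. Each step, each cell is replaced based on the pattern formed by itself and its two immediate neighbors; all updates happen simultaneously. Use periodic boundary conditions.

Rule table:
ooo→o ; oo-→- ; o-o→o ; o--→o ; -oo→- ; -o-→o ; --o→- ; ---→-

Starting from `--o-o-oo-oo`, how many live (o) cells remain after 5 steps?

6

o-oooo--o--
oo-oo-o-oo-
--o--ooo--o
o-oo--o-o-o
-o--o-oooo-
count of o: 6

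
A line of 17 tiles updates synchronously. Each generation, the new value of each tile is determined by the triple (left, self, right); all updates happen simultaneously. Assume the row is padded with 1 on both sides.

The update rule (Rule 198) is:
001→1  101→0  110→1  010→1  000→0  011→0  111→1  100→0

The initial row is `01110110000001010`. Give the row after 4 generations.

00110010000011010
01010110000101010
01010010001101010
01010110010101010

01010110010101010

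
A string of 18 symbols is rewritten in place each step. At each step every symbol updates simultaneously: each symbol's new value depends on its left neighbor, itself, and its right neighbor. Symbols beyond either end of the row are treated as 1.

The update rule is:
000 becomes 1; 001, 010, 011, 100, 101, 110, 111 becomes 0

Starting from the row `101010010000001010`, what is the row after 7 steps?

000000000111100000
011111110000001110
000000000111100000  (repeats step 1; period 2)
step 7: 000000000111100000

000000000111100000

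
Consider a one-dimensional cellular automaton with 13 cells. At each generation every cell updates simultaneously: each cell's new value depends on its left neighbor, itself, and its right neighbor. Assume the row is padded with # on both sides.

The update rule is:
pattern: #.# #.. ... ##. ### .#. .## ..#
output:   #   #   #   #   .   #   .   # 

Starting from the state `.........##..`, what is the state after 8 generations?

generation 1: #########.###
generation 2: ........##...
generation 3: ########.####
generation 4: .......##....
generation 5: #######.#####
generation 6: ......##.....
generation 7: ######.######
generation 8: .....##......

.....##......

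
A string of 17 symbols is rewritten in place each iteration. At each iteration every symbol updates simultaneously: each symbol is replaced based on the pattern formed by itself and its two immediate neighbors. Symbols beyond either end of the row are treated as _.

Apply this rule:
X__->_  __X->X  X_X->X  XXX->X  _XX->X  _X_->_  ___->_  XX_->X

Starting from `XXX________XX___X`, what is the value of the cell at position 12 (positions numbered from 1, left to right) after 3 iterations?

XXX_______XXX__X_
XXX______XXXX_X__
XXX_____XXXXXX___
position 12 holds X

X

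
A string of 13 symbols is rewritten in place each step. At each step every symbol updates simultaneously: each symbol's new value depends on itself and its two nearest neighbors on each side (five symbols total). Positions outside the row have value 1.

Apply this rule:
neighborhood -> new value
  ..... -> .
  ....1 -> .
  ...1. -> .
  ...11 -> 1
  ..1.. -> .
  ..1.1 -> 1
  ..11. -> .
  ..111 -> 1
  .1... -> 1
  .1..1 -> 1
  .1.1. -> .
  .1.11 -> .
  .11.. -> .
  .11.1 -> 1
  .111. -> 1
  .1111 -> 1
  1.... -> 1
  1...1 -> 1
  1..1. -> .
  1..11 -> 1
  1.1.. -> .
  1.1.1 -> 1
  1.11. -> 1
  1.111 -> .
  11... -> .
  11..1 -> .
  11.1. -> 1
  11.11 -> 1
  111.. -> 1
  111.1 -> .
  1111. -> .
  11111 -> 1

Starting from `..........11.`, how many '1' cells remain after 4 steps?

8

.1.......1.11
1.11.....1..1
.11..1....111
11....11.1111
count of 1: 8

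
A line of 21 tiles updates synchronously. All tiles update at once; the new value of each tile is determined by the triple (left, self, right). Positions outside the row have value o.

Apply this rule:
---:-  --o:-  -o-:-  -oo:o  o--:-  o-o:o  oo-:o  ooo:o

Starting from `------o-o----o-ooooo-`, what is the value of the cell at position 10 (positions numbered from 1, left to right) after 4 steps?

-------o------ooooooo
--------------ooooooo
--------------ooooooo  (fixed point — unchanged through step 4)
position 10 holds -

-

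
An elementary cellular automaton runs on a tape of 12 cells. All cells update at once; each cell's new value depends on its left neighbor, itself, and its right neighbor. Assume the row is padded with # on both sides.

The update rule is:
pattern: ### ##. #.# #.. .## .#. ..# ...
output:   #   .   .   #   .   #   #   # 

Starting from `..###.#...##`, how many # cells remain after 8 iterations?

8

iteration 1: ##.#..####.#
iteration 2: #..###.##...
iteration 3: .##.#....###
iteration 4: ....#####.##
iteration 5: ####.###...#
iteration 6: ###...#.###.
iteration 7: ##.####..#..
iteration 8: #...##.#####
count of #: 8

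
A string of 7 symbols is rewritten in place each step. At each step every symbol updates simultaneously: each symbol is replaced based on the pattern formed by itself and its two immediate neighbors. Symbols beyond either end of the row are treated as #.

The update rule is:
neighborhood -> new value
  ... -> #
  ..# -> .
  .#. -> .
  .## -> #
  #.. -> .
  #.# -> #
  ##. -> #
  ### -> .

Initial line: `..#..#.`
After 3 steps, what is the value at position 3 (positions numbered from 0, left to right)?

......#
.####.#
##..###
position 3 holds .

.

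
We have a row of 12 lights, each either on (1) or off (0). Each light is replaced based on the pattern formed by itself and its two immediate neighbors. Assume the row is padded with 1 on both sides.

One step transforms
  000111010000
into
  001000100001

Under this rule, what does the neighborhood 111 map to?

0

At position 4 the neighborhood is 111; the next row has 0 there.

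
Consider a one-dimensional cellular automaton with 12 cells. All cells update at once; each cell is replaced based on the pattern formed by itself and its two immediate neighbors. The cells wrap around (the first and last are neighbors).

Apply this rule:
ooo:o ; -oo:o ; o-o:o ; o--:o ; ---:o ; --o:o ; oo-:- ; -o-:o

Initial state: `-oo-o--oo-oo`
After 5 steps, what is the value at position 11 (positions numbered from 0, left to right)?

o

oo-ooooo-oo-
o-ooooo-oo-o
-ooooo-oo-oo
ooooo-oo-oo-
oooo-oo-oo-o
position 11 holds o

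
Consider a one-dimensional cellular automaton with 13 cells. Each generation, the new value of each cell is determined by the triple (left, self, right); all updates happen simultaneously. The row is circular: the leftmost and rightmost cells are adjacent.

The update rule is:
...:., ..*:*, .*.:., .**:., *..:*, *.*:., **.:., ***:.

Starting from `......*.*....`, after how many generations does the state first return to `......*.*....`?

generation 1: .....*...*...
generation 2: ....*.*.*.*..
generation 3: ...*.......*.
generation 4: ..*.*.....*.*
generation 5: **...*...*...
generation 6: ..*.*.*.*.*.*
generation 7: **...........
generation 8: ..*.........*
generation 9: **.*.......*.
generation 10: ....*.....*..
generation 11: ...*.*...*.*.
generation 12: ..*...*.*...*
generation 13: **.*.*...*.*.
generation 14: ......*.*....

14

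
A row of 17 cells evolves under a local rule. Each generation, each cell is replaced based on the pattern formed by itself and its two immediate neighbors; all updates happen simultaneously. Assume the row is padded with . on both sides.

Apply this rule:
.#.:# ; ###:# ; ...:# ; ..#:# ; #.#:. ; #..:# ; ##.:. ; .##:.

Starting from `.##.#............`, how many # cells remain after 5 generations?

#...#############
####.###########.
.##...#########.#
#..###.#######..#
###.#...#####.###
count of #: 12

12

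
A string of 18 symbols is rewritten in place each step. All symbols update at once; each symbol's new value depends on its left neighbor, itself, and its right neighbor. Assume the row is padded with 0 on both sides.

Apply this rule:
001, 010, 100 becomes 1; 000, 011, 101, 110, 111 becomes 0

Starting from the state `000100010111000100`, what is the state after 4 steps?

000100100001111100

step 1: 001110110000101110
step 2: 010000001001100001
step 3: 111000011110010011
step 4: 000100100001111100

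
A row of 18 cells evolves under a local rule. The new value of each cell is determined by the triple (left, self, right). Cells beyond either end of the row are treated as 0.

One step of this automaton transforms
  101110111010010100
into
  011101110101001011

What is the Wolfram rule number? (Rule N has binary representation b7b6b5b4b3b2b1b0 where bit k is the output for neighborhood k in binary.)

position 3: 111 → 1  (bit 7 = 1)
position 4: 110 → 0  (bit 6 = 0)
position 1: 101 → 1  (bit 5 = 1)
position 11: 100 → 1  (bit 4 = 1)
position 2: 011 → 1  (bit 3 = 1)
position 0: 010 → 0  (bit 2 = 0)
position 12: 001 → 0  (bit 1 = 0)
position 17: 000 → 1  (bit 0 = 1)
bits b7..b0 = 10111001 = 185

185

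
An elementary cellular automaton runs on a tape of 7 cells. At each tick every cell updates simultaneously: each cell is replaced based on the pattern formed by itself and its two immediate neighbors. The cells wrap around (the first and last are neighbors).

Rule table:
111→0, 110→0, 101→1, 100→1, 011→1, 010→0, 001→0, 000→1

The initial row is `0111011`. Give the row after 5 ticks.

0101101

1100110
1010101
0101011
1010110
0101101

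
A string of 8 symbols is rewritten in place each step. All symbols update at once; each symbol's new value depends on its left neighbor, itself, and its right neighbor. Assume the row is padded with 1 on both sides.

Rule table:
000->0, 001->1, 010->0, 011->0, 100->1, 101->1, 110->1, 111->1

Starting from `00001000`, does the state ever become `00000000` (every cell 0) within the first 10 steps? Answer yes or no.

step 1: 10010101
step 2: 11101010
step 3: 11110101
step 4: 11111010
step 5: 11111101
step 6: 11111110
step 7: 11111111
step 8: 11111111  (fixed point — unchanged through step 10)
step 10 is 11111111, still not uniform 0

no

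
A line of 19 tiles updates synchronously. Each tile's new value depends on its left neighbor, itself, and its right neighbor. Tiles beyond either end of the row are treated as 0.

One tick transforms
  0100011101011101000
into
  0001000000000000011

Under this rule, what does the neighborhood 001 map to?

0

At position 0 the neighborhood is 001; the next row has 0 there.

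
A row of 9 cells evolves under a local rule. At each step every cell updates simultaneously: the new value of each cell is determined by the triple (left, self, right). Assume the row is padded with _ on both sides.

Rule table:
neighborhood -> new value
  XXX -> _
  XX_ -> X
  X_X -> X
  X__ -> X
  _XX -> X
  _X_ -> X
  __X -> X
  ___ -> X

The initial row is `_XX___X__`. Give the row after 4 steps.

step 1: XXXXXXXXX
step 2: X_______X
step 3: XXXXXXXXX  (repeats step 1; period 2)
step 4: X_______X

X_______X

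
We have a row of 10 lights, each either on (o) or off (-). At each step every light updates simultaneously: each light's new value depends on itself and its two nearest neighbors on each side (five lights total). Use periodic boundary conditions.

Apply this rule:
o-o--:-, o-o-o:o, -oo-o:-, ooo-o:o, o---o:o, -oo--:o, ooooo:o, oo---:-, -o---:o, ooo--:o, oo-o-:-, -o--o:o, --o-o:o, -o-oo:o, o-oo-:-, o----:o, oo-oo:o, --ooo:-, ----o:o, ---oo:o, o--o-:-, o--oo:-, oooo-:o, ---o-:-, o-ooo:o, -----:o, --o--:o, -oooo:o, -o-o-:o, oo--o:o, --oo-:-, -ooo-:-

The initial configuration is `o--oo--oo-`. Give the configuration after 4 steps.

-o--oo----
-oo--o-ooo
o-oo-ooo-o
-o--oo-oo-

-o--oo-oo-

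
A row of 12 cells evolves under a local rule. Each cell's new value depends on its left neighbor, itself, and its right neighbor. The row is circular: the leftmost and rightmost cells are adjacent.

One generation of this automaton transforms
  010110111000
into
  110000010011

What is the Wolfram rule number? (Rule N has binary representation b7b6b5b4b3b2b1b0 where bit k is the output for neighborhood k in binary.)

135

position 7: 111 → 1  (bit 7 = 1)
position 4: 110 → 0  (bit 6 = 0)
position 2: 101 → 0  (bit 5 = 0)
position 9: 100 → 0  (bit 4 = 0)
position 3: 011 → 0  (bit 3 = 0)
position 1: 010 → 1  (bit 2 = 1)
position 0: 001 → 1  (bit 1 = 1)
position 10: 000 → 1  (bit 0 = 1)
bits b7..b0 = 10000111 = 135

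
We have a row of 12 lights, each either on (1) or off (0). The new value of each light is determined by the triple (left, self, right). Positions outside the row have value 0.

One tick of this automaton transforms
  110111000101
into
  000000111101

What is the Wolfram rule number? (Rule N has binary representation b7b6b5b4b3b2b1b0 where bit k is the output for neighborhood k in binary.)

position 4: 111 → 0  (bit 7 = 0)
position 1: 110 → 0  (bit 6 = 0)
position 2: 101 → 0  (bit 5 = 0)
position 6: 100 → 1  (bit 4 = 1)
position 0: 011 → 0  (bit 3 = 0)
position 9: 010 → 1  (bit 2 = 1)
position 8: 001 → 1  (bit 1 = 1)
position 7: 000 → 1  (bit 0 = 1)
bits b7..b0 = 00010111 = 23

23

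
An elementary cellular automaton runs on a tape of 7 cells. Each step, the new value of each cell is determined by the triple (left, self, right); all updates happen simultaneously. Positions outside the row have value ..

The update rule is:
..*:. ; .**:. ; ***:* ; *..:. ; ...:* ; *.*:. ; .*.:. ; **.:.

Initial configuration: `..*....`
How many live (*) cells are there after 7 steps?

4

*...***
..*..*.
*......
..*****
*..***.
....*..
***...*
count of *: 4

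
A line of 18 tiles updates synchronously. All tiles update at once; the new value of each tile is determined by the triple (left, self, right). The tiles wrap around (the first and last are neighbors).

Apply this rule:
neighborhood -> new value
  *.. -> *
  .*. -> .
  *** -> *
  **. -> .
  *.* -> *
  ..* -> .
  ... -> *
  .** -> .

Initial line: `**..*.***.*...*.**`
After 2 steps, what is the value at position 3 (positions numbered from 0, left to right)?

*

*.*..*.*.*.**..*.*
.*.*..*.*.*..*..*.
position 3 holds *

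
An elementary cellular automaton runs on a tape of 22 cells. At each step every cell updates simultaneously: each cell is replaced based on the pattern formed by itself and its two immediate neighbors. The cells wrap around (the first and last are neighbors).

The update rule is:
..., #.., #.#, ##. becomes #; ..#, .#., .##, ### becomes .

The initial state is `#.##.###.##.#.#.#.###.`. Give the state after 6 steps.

#..##.#.##..##.##.#.#.

.#.##..##.##.#.#.#..##
#.#.##..##.##.#.#.#..#
##.#.##..##.##.#.#.#..
.##.#.##..##.##.#.#.#.
..##.#.##..##.##.#.#.#
#..##.#.##..##.##.#.#.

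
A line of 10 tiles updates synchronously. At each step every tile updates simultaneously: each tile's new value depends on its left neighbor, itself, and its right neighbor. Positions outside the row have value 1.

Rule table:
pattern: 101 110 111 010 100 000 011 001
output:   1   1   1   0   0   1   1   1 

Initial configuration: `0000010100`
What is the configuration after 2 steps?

1111110011

0111101001
1111110011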